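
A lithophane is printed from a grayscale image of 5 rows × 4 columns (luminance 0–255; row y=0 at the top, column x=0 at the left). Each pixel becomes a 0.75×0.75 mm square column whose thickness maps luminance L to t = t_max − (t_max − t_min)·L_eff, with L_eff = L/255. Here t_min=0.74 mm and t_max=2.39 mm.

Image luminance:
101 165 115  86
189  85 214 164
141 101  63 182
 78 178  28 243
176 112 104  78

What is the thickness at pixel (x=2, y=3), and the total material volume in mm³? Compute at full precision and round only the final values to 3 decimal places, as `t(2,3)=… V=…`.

span = t_max - t_min = 2.39 - 0.74 = 1.650
L(2,3) = 28, L_eff = 28/255 = 0.109804
t(2,3) = 2.39 - 1.650·0.109804 = 2.209
Σt over all 5·4 pixels = 52627/1700 ≈ 30.9570588
V = pitch²·Σt = 0.75²·52627/1700 = 17.413

t(2,3)=2.209 V=17.413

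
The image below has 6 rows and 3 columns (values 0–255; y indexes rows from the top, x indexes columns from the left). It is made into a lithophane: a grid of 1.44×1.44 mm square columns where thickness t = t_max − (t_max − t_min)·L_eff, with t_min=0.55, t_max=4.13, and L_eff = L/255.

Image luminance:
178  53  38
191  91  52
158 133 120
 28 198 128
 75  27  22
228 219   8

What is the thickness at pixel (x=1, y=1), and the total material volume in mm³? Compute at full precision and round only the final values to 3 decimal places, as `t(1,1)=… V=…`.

span = t_max - t_min = 4.13 - 0.55 = 3.580
L(1,1) = 91, L_eff = 91/255 = 0.356863
t(1,1) = 4.13 - 3.580·0.356863 = 2.852
Σt over all 6·3 pixels = 99887/2125 ≈ 47.0056471
V = pitch²·Σt = 1.44²·99887/2125 = 97.471

t(1,1)=2.852 V=97.471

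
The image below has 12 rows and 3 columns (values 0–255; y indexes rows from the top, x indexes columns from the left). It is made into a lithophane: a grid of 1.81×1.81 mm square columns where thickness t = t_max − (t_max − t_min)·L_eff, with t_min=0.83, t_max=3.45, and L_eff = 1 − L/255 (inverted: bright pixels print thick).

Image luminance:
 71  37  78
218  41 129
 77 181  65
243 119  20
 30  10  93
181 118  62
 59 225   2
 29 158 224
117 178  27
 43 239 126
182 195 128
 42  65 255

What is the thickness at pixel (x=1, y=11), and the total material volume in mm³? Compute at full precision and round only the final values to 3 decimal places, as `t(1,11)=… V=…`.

t(1,11)=1.498 V=234.786

span = t_max - t_min = 3.45 - 0.83 = 2.620
L(1,11) = 65, L_eff = 1 - 65/255 = 0.745098 (inverted)
t(1,11) = 3.45 - 2.620·0.745098 = 1.498
Σt over all 12·3 pixels = 913747/12750 ≈ 71.6664314
V = pitch²·Σt = 1.81²·913747/12750 = 234.786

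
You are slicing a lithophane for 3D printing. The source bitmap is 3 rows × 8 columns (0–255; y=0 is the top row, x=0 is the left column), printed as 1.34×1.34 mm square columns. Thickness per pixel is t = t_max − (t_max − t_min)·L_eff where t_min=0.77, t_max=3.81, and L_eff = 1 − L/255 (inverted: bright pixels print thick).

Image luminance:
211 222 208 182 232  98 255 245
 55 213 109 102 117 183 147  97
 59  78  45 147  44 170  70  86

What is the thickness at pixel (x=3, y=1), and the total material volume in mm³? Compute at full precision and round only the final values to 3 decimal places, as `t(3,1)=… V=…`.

t(3,1)=1.986 V=105.429

span = t_max - t_min = 3.81 - 0.77 = 3.040
L(3,1) = 102, L_eff = 1 - 102/255 = 0.600000 (inverted)
t(3,1) = 3.81 - 3.040·0.600000 = 1.986
Σt over all 3·8 pixels = 24954/425 ≈ 58.7152941
V = pitch²·Σt = 1.34²·24954/425 = 105.429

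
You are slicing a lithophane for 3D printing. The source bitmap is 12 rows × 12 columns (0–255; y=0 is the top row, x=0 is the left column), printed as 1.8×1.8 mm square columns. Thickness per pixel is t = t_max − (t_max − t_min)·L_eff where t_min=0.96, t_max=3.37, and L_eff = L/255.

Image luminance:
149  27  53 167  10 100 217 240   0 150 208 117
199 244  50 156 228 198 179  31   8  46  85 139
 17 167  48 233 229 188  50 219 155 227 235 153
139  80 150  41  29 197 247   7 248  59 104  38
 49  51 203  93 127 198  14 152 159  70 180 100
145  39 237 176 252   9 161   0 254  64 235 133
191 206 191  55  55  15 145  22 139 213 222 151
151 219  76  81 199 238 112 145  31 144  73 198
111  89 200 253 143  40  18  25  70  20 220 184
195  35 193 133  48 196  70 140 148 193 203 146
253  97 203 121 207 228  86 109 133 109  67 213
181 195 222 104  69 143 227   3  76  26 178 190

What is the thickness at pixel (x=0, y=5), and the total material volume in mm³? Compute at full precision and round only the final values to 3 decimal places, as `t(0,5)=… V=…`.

span = t_max - t_min = 3.37 - 0.96 = 2.410
L(0,5) = 145, L_eff = 145/255 = 0.568627
t(0,5) = 3.37 - 2.410·0.568627 = 2.000
Σt over all 12·12 pixels = 7760213/25500 ≈ 304.3220784
V = pitch²·Σt = 1.8²·7760213/25500 = 986.004

t(0,5)=2.000 V=986.004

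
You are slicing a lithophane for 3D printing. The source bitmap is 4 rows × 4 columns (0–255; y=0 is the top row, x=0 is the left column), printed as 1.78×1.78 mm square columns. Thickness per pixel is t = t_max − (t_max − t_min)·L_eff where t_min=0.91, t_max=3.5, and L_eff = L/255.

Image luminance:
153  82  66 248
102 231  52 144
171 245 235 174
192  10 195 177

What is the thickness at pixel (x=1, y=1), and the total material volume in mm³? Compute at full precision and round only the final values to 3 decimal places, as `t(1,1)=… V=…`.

span = t_max - t_min = 3.5 - 0.91 = 2.590
L(1,1) = 231, L_eff = 231/255 = 0.905882
t(1,1) = 3.5 - 2.590·0.905882 = 1.154
Σt over all 4·4 pixels = 786457/25500 ≈ 30.8414510
V = pitch²·Σt = 1.78²·786457/25500 = 97.718

t(1,1)=1.154 V=97.718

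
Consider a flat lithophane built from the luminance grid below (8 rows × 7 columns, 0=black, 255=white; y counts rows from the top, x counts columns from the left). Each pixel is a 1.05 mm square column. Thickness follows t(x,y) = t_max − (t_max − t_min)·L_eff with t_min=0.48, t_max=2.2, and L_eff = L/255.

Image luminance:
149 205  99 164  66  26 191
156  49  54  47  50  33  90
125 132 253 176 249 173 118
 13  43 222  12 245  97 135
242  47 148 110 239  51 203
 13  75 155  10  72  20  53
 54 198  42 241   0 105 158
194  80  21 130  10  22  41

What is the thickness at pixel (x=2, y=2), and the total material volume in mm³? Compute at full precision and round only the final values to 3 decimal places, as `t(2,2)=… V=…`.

t(2,2)=0.493 V=90.421

span = t_max - t_min = 2.2 - 0.48 = 1.720
L(2,2) = 253, L_eff = 253/255 = 0.992157
t(2,2) = 2.2 - 1.720·0.992157 = 0.493
Σt over all 8·7 pixels = 522842/6375 ≈ 82.0144314
V = pitch²·Σt = 1.05²·522842/6375 = 90.421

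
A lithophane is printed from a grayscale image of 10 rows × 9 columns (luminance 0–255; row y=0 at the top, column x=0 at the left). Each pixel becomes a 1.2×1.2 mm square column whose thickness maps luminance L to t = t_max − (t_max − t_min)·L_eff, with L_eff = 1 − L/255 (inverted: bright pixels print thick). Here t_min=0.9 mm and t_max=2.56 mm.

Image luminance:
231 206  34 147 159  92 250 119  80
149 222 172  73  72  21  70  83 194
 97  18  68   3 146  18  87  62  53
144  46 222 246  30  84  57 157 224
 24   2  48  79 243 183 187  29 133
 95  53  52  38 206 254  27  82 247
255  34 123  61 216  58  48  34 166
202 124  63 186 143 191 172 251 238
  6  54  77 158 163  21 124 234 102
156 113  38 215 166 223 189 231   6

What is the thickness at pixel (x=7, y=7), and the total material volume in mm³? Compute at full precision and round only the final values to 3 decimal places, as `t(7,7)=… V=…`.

t(7,7)=2.534 V=219.371

span = t_max - t_min = 2.56 - 0.9 = 1.660
L(7,7) = 251, L_eff = 1 - 251/255 = 0.015686 (inverted)
t(7,7) = 2.56 - 1.660·0.015686 = 2.534
Σt over all 10·9 pixels = 647449/4250 ≈ 152.3409412
V = pitch²·Σt = 1.2²·647449/4250 = 219.371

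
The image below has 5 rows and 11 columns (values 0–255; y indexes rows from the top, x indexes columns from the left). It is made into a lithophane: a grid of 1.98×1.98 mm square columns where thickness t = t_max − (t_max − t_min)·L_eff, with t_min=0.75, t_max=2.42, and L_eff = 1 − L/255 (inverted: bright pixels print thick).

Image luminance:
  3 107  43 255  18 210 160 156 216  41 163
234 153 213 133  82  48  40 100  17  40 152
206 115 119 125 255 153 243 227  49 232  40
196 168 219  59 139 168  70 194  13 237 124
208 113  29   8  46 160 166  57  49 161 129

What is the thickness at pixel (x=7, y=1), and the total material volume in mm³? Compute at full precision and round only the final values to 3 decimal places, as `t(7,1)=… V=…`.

span = t_max - t_min = 2.42 - 0.75 = 1.670
L(7,1) = 100, L_eff = 1 - 100/255 = 0.607843 (inverted)
t(7,1) = 2.42 - 1.670·0.607843 = 1.405
Σt over all 5·11 pixels = 1115531/12750 ≈ 87.4926275
V = pitch²·Σt = 1.98²·1115531/12750 = 343.006

t(7,1)=1.405 V=343.006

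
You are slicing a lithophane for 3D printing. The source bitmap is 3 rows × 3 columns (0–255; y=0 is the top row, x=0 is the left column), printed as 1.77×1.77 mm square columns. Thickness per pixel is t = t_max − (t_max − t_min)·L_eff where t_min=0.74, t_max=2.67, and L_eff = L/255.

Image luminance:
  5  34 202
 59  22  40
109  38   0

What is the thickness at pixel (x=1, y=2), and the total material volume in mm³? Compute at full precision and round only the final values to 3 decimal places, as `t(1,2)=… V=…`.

span = t_max - t_min = 2.67 - 0.74 = 1.930
L(1,2) = 38, L_eff = 38/255 = 0.149020
t(1,2) = 2.67 - 1.930·0.149020 = 2.382
Σt over all 3·3 pixels = 128632/6375 ≈ 20.1775686
V = pitch²·Σt = 1.77²·128632/6375 = 63.214

t(1,2)=2.382 V=63.214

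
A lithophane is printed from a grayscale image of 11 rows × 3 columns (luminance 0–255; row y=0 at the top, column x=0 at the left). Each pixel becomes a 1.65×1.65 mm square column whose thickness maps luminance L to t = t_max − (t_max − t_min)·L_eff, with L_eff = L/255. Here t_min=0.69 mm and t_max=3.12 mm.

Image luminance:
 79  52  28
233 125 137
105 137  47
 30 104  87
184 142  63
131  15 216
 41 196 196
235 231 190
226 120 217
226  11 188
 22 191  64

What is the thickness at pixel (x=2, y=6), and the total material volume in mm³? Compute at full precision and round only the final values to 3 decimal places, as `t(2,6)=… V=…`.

span = t_max - t_min = 3.12 - 0.69 = 2.430
L(2,6) = 196, L_eff = 196/255 = 0.768627
t(2,6) = 3.12 - 2.430·0.768627 = 1.252
Σt over all 11·3 pixels = 529371/8500 ≈ 62.2789412
V = pitch²·Σt = 1.65²·529371/8500 = 169.554

t(2,6)=1.252 V=169.554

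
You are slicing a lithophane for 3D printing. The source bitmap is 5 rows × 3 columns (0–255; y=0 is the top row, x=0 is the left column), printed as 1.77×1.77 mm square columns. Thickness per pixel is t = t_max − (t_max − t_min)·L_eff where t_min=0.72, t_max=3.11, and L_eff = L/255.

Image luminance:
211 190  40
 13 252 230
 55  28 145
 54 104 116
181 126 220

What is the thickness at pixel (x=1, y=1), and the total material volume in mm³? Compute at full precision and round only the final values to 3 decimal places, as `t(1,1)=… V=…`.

span = t_max - t_min = 3.11 - 0.72 = 2.390
L(1,1) = 252, L_eff = 252/255 = 0.988235
t(1,1) = 3.11 - 2.390·0.988235 = 0.748
Σt over all 5·3 pixels = 11999/425 ≈ 28.2329412
V = pitch²·Σt = 1.77²·11999/425 = 88.451

t(1,1)=0.748 V=88.451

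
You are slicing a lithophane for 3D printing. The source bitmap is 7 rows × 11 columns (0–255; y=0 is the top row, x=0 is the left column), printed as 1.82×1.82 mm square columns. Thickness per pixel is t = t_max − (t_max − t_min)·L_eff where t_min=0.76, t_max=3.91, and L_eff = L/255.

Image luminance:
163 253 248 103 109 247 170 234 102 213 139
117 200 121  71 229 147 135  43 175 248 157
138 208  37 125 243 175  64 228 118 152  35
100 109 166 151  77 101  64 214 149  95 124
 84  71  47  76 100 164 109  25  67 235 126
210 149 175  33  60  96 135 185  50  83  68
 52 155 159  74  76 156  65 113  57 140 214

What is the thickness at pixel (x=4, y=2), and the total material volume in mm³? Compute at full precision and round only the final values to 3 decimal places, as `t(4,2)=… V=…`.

span = t_max - t_min = 3.91 - 0.76 = 3.150
L(4,2) = 243, L_eff = 243/255 = 0.952941
t(4,2) = 3.91 - 3.150·0.952941 = 0.908
Σt over all 7·11 pixels = 299593/1700 ≈ 176.2311765
V = pitch²·Σt = 1.82²·299593/1700 = 583.748

t(4,2)=0.908 V=583.748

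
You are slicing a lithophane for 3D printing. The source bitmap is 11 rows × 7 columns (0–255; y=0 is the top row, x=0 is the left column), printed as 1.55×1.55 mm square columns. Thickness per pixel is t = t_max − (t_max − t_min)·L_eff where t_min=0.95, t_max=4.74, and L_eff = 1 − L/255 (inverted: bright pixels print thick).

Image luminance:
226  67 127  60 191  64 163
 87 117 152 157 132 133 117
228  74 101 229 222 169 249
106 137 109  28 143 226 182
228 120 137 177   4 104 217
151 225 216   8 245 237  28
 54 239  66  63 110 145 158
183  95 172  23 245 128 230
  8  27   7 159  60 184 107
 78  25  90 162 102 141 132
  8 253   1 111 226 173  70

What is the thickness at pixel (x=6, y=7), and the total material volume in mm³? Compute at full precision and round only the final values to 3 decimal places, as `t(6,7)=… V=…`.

t(6,7)=4.368 V=537.391

span = t_max - t_min = 4.74 - 0.95 = 3.790
L(6,7) = 230, L_eff = 1 - 230/255 = 0.098039 (inverted)
t(6,7) = 4.74 - 3.790·0.098039 = 4.368
Σt over all 11·7 pixels = 1901279/8500 ≈ 223.6798824
V = pitch²·Σt = 1.55²·1901279/8500 = 537.391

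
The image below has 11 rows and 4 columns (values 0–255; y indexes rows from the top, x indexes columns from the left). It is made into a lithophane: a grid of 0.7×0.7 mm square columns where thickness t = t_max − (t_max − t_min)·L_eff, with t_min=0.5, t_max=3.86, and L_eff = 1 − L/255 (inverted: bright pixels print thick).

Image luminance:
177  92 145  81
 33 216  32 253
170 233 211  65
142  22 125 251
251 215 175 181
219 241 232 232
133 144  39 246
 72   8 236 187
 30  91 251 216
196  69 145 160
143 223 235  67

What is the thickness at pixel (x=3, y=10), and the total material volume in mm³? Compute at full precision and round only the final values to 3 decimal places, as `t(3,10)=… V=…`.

span = t_max - t_min = 3.86 - 0.5 = 3.360
L(3,10) = 67, L_eff = 1 - 67/255 = 0.737255 (inverted)
t(3,10) = 3.86 - 3.360·0.737255 = 1.383
Σt over all 11·4 pixels = 112.72
V = pitch²·Σt = 0.7²·112.72 = 55.233

t(3,10)=1.383 V=55.233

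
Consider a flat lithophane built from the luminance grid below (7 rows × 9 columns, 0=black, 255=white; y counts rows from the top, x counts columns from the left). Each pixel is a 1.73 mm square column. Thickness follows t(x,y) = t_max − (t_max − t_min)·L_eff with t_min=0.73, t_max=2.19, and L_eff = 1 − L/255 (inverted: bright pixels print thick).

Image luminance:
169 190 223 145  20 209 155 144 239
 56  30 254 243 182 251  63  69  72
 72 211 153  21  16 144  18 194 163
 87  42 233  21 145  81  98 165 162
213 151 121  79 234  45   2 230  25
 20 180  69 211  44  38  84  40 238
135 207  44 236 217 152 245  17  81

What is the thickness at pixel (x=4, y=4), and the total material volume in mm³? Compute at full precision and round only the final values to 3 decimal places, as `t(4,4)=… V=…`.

span = t_max - t_min = 2.19 - 0.73 = 1.460
L(4,4) = 234, L_eff = 1 - 234/255 = 0.082353 (inverted)
t(4,4) = 2.19 - 1.460·0.082353 = 2.070
Σt over all 7·9 pixels = 2355053/25500 ≈ 92.3550196
V = pitch²·Σt = 1.73²·2355053/25500 = 276.409

t(4,4)=2.070 V=276.409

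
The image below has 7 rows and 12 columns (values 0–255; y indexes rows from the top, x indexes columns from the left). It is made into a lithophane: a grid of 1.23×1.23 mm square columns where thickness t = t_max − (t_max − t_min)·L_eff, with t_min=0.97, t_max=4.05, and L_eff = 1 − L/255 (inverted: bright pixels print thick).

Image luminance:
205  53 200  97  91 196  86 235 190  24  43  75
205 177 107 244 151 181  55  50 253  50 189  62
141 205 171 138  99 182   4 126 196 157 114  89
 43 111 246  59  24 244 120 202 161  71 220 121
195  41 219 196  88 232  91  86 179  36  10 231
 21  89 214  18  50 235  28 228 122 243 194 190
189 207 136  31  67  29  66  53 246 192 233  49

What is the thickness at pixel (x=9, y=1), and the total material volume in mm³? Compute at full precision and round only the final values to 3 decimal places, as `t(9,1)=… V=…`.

span = t_max - t_min = 4.05 - 0.97 = 3.080
L(9,1) = 50, L_eff = 1 - 50/255 = 0.803922 (inverted)
t(9,1) = 4.05 - 3.080·0.803922 = 1.574
Σt over all 7·12 pixels = 1381604/6375 ≈ 216.7221961
V = pitch²·Σt = 1.23²·1381604/6375 = 327.879

t(9,1)=1.574 V=327.879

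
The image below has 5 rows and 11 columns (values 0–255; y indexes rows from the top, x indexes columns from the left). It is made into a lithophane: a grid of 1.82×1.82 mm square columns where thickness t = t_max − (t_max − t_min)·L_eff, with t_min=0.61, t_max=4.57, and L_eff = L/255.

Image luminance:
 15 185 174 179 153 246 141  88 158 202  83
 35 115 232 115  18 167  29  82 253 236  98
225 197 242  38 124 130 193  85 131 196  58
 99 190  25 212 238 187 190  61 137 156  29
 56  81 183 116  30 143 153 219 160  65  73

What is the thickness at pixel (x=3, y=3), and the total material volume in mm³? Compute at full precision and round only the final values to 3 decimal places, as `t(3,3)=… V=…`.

span = t_max - t_min = 4.57 - 0.61 = 3.960
L(3,3) = 212, L_eff = 212/255 = 0.831373
t(3,3) = 4.57 - 3.960·0.831373 = 1.278
Σt over all 5·11 pixels = 1156243/8500 ≈ 136.0285882
V = pitch²·Σt = 1.82²·1156243/8500 = 450.581

t(3,3)=1.278 V=450.581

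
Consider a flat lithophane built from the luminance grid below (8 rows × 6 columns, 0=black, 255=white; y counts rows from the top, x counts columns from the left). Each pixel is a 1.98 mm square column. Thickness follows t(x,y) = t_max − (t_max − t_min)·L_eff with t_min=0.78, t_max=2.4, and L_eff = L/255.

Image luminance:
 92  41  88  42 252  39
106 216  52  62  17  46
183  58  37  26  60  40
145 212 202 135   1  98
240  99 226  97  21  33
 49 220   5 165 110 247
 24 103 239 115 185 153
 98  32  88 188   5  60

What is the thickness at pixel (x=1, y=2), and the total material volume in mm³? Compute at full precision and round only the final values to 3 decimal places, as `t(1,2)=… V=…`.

span = t_max - t_min = 2.4 - 0.78 = 1.620
L(1,2) = 58, L_eff = 58/255 = 0.227451
t(1,2) = 2.4 - 1.620·0.227451 = 2.032
Σt over all 8·6 pixels = 176598/2125 ≈ 83.1049412
V = pitch²·Σt = 1.98²·176598/2125 = 325.805

t(1,2)=2.032 V=325.805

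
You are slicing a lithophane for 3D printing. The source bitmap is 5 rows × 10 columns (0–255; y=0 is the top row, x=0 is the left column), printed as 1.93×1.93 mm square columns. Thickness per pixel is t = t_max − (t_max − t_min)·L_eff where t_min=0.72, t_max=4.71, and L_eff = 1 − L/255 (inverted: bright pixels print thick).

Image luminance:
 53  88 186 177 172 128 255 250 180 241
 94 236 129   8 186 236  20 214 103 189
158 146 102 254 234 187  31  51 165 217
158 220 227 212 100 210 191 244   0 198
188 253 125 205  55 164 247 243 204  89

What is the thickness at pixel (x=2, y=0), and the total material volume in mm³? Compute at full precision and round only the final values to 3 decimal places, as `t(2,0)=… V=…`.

span = t_max - t_min = 4.71 - 0.72 = 3.990
L(2,0) = 186, L_eff = 1 - 186/255 = 0.270588 (inverted)
t(2,0) = 4.71 - 3.990·0.270588 = 3.630
Σt over all 5·10 pixels = 1399659/8500 ≈ 164.6657647
V = pitch²·Σt = 1.93²·1399659/8500 = 613.364

t(2,0)=3.630 V=613.364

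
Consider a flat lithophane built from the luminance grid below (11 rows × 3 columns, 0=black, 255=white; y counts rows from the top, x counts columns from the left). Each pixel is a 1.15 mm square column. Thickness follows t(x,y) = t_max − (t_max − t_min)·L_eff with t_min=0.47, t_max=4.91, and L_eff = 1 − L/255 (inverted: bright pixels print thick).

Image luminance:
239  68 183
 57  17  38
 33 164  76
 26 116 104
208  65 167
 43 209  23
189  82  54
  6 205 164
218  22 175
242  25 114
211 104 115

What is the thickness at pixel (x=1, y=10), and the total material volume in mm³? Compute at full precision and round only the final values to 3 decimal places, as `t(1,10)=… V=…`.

span = t_max - t_min = 4.91 - 0.47 = 4.440
L(1,10) = 104, L_eff = 1 - 104/255 = 0.592157 (inverted)
t(1,10) = 4.91 - 4.440·0.592157 = 2.281
Σt over all 11·3 pixels = 688611/8500 ≈ 81.0130588
V = pitch²·Σt = 1.15²·688611/8500 = 107.140

t(1,10)=2.281 V=107.140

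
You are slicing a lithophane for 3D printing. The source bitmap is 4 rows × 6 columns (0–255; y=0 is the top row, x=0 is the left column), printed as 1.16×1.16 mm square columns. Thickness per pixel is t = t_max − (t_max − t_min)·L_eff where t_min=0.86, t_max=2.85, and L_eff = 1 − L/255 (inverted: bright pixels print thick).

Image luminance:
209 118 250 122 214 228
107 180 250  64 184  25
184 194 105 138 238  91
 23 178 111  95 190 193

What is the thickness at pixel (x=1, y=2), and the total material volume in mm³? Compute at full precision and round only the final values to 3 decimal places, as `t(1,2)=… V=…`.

span = t_max - t_min = 2.85 - 0.86 = 1.990
L(1,2) = 194, L_eff = 1 - 194/255 = 0.239216 (inverted)
t(1,2) = 2.85 - 1.990·0.239216 = 2.374
Σt over all 4·6 pixels = 1260829/25500 ≈ 49.4442745
V = pitch²·Σt = 1.16²·1260829/25500 = 66.532

t(1,2)=2.374 V=66.532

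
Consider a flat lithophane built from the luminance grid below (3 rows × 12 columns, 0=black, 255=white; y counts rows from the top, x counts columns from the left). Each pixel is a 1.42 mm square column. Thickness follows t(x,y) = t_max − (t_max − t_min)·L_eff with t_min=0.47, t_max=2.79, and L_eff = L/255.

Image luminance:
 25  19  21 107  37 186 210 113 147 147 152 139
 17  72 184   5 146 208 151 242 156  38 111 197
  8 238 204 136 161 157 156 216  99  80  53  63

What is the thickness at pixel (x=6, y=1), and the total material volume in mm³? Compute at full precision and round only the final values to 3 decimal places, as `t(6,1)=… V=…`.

span = t_max - t_min = 2.79 - 0.47 = 2.320
L(6,1) = 151, L_eff = 151/255 = 0.592157
t(6,1) = 2.79 - 2.320·0.592157 = 1.416
Σt over all 3·12 pixels = 128349/2125 ≈ 60.3995294
V = pitch²·Σt = 1.42²·128349/2125 = 121.790

t(6,1)=1.416 V=121.790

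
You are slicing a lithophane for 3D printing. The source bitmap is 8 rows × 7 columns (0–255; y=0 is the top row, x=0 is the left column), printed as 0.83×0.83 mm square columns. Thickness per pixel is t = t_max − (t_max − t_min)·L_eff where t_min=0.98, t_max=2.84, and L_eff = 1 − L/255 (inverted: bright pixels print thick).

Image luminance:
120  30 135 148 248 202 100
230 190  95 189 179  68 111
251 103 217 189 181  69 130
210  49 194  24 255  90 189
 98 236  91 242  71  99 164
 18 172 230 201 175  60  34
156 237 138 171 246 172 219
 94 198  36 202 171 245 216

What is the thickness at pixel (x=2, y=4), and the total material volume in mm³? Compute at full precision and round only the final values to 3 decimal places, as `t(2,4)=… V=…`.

span = t_max - t_min = 2.84 - 0.98 = 1.860
L(2,4) = 91, L_eff = 1 - 91/255 = 0.643137 (inverted)
t(2,4) = 2.84 - 1.860·0.643137 = 1.644
Σt over all 8·7 pixels = 249734/2125 ≈ 117.5218824
V = pitch²·Σt = 0.83²·249734/2125 = 80.961

t(2,4)=1.644 V=80.961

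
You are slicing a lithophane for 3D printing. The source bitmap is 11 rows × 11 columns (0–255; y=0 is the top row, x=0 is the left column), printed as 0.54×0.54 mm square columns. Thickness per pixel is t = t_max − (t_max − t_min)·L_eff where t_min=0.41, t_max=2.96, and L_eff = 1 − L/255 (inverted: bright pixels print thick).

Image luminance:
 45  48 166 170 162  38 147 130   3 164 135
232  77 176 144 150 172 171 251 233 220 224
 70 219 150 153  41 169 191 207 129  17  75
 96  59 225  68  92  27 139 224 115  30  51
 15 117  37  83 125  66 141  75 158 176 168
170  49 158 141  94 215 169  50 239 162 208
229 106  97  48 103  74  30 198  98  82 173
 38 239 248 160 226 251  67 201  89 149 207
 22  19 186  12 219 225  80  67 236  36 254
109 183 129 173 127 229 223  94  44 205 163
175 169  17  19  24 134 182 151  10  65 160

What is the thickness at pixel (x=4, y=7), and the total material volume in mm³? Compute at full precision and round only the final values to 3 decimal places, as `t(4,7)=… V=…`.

t(4,7)=2.670 V=60.758

span = t_max - t_min = 2.96 - 0.41 = 2.550
L(4,7) = 226, L_eff = 1 - 226/255 = 0.113725 (inverted)
t(4,7) = 2.96 - 2.550·0.113725 = 2.670
Σt over all 11·11 pixels = 208.36
V = pitch²·Σt = 0.54²·208.36 = 60.758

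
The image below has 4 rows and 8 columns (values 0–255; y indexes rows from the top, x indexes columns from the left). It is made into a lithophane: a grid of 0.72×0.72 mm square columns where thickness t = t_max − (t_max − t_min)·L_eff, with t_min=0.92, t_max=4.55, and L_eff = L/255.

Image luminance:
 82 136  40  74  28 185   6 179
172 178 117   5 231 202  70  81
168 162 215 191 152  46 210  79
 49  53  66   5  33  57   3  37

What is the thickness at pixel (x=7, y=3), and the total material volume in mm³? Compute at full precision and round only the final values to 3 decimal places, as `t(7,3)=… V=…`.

t(7,3)=4.023 V=51.038

span = t_max - t_min = 4.55 - 0.92 = 3.630
L(7,3) = 37, L_eff = 37/255 = 0.145098
t(7,3) = 4.55 - 3.630·0.145098 = 4.023
Σt over all 4·8 pixels = 209212/2125 ≈ 98.4527059
V = pitch²·Σt = 0.72²·209212/2125 = 51.038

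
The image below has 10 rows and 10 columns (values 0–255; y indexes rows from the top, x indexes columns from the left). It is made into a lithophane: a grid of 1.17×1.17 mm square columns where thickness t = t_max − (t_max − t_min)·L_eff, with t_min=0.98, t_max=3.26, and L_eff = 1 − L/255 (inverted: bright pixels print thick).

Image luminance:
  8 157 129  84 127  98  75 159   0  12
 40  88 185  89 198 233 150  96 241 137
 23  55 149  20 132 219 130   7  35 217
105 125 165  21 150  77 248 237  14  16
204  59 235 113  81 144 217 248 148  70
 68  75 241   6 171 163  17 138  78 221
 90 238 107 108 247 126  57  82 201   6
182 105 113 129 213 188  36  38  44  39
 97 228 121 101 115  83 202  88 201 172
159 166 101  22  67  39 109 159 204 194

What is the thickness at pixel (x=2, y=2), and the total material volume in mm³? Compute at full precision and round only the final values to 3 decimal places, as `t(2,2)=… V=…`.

span = t_max - t_min = 3.26 - 0.98 = 2.280
L(2,2) = 149, L_eff = 1 - 149/255 = 0.415686 (inverted)
t(2,2) = 3.26 - 2.280·0.415686 = 2.312
Σt over all 10·10 pixels = 3509/17 ≈ 206.4117647
V = pitch²·Σt = 1.17²·3509/17 = 282.557

t(2,2)=2.312 V=282.557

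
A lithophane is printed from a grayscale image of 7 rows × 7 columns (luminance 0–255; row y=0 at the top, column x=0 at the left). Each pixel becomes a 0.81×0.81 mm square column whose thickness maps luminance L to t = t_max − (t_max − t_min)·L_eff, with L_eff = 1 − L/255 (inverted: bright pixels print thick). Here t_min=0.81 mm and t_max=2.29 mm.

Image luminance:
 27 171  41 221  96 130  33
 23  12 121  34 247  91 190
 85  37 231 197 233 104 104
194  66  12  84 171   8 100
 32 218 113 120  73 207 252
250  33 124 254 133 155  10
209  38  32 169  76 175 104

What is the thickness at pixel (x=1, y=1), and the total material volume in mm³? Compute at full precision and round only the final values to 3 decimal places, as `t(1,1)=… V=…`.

span = t_max - t_min = 2.29 - 0.81 = 1.480
L(1,1) = 12, L_eff = 1 - 12/255 = 0.952941 (inverted)
t(1,1) = 2.29 - 1.480·0.952941 = 0.880
Σt over all 7·7 pixels = 375283/5100 ≈ 73.5849020
V = pitch²·Σt = 0.81²·375283/5100 = 48.279

t(1,1)=0.880 V=48.279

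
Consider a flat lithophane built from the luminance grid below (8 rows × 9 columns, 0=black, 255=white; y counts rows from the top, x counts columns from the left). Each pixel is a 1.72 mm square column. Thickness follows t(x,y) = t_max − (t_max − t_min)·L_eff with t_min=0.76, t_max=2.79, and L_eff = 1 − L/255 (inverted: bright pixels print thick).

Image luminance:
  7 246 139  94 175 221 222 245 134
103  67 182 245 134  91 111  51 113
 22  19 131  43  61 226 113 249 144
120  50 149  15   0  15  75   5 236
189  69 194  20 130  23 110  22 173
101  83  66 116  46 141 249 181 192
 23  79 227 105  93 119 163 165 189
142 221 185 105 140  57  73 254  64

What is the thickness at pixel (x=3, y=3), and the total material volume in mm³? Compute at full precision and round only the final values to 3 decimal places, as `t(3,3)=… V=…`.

t(3,3)=0.879 V=368.239

span = t_max - t_min = 2.79 - 0.76 = 2.030
L(3,3) = 15, L_eff = 1 - 15/255 = 0.941176 (inverted)
t(3,3) = 2.79 - 2.030·0.941176 = 0.879
Σt over all 8·9 pixels = 1587023/12750 ≈ 124.4723922
V = pitch²·Σt = 1.72²·1587023/12750 = 368.239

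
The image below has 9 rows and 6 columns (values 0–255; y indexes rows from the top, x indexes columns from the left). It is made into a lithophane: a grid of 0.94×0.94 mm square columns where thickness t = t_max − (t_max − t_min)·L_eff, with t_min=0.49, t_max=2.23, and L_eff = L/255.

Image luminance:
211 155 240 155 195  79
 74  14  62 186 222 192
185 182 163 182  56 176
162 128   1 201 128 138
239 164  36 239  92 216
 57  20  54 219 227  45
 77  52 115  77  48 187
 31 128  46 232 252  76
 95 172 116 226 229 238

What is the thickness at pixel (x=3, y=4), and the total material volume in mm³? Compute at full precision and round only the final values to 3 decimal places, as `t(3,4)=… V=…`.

span = t_max - t_min = 2.23 - 0.49 = 1.740
L(3,4) = 239, L_eff = 239/255 = 0.937255
t(3,4) = 2.23 - 1.740·0.937255 = 0.599
Σt over all 9·6 pixels = 294517/4250 ≈ 69.2981176
V = pitch²·Σt = 0.94²·294517/4250 = 61.232

t(3,4)=0.599 V=61.232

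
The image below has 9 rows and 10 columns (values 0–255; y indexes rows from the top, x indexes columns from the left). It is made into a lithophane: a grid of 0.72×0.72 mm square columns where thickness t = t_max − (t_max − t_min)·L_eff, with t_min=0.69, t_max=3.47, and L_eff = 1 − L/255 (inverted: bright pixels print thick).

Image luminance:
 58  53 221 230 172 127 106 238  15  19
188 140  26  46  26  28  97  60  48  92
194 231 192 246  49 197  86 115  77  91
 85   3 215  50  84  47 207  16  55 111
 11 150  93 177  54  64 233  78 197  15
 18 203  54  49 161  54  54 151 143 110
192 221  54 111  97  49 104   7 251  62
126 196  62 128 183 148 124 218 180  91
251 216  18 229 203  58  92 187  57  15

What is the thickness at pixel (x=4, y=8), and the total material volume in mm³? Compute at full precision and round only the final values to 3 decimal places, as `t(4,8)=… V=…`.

span = t_max - t_min = 3.47 - 0.69 = 2.780
L(4,8) = 203, L_eff = 1 - 203/255 = 0.203922 (inverted)
t(4,8) = 3.47 - 2.780·0.203922 = 2.903
Σt over all 9·10 pixels = 445807/2550 ≈ 174.8262745
V = pitch²·Σt = 0.72²·445807/2550 = 90.630

t(4,8)=2.903 V=90.630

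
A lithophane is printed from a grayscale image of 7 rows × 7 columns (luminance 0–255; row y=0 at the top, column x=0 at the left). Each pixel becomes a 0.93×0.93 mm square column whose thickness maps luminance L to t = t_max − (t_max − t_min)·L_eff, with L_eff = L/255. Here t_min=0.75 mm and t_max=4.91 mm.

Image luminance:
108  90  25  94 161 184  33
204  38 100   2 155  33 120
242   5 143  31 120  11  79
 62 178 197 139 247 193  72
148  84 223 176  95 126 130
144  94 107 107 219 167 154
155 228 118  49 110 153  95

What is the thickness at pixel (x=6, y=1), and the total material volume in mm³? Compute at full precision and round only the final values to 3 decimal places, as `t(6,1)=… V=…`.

span = t_max - t_min = 4.91 - 0.75 = 4.160
L(6,1) = 120, L_eff = 120/255 = 0.470588
t(6,1) = 4.91 - 4.160·0.470588 = 2.952
Σt over all 7·7 pixels = 3660677/25500 ≈ 143.5559608
V = pitch²·Σt = 0.93²·3660677/25500 = 124.162

t(6,1)=2.952 V=124.162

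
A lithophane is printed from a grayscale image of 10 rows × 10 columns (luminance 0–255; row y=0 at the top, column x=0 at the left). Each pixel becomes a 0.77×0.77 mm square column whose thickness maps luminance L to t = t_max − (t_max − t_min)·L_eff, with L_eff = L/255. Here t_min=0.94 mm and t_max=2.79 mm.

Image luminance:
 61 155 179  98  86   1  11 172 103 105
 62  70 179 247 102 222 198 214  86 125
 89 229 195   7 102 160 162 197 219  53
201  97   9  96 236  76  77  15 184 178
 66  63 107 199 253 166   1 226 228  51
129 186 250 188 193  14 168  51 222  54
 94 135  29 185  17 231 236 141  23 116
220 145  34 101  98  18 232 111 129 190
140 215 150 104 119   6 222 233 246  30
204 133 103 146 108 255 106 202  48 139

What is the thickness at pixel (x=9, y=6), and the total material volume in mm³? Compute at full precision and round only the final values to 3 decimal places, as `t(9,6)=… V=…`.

t(9,6)=1.948 V=108.352

span = t_max - t_min = 2.79 - 0.94 = 1.850
L(9,6) = 116, L_eff = 116/255 = 0.454902
t(9,6) = 2.79 - 1.850·0.454902 = 1.948
Σt over all 10·10 pixels = 932021/5100 ≈ 182.7492157
V = pitch²·Σt = 0.77²·932021/5100 = 108.352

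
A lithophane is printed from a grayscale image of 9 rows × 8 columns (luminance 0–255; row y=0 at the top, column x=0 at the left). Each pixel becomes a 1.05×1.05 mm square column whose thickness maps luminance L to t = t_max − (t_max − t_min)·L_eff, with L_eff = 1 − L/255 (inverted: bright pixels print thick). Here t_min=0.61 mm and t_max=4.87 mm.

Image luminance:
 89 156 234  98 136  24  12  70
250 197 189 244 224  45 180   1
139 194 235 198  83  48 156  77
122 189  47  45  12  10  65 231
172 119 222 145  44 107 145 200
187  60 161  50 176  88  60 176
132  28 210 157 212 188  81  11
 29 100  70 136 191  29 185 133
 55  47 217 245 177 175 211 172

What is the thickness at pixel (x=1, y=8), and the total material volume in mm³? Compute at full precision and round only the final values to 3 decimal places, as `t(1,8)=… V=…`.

t(1,8)=1.395 V=219.767

span = t_max - t_min = 4.87 - 0.61 = 4.260
L(1,8) = 47, L_eff = 1 - 47/255 = 0.815686 (inverted)
t(1,8) = 4.87 - 4.260·0.815686 = 1.395
Σt over all 9·8 pixels = 847173/4250 ≈ 199.3348235
V = pitch²·Σt = 1.05²·847173/4250 = 219.767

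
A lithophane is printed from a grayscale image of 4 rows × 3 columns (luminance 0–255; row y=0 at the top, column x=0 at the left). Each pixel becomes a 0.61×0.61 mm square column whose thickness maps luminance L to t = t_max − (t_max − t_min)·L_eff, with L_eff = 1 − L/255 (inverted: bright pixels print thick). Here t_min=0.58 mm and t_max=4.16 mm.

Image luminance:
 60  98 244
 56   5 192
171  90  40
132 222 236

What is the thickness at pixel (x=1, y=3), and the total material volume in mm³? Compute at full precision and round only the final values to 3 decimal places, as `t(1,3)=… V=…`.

t(1,3)=3.697 V=10.666

span = t_max - t_min = 4.16 - 0.58 = 3.580
L(1,3) = 222, L_eff = 1 - 222/255 = 0.129412 (inverted)
t(1,3) = 4.16 - 3.580·0.129412 = 3.697
Σt over all 4·3 pixels = 182737/6375 ≈ 28.6646275
V = pitch²·Σt = 0.61²·182737/6375 = 10.666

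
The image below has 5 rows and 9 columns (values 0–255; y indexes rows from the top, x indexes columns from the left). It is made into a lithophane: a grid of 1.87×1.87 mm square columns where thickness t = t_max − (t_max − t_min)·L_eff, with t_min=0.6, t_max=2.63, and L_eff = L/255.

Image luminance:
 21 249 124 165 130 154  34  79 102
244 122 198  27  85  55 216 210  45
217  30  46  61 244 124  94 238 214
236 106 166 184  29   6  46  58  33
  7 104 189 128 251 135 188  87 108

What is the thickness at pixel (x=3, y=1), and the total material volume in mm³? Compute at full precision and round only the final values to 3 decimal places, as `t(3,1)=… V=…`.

t(3,1)=2.415 V=258.271

span = t_max - t_min = 2.63 - 0.6 = 2.030
L(3,1) = 27, L_eff = 27/255 = 0.105882
t(3,1) = 2.63 - 2.030·0.105882 = 2.415
Σt over all 5·9 pixels = 313893/4250 ≈ 73.8571765
V = pitch²·Σt = 1.87²·313893/4250 = 258.271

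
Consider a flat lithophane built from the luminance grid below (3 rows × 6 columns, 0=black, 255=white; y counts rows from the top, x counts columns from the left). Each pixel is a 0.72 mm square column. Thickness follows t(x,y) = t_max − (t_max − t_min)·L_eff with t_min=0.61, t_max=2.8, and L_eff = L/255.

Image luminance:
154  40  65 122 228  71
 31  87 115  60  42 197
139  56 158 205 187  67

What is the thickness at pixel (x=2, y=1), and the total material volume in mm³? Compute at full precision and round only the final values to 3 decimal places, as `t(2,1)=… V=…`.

t(2,1)=1.812 V=17.116

span = t_max - t_min = 2.8 - 0.61 = 2.190
L(2,1) = 115, L_eff = 115/255 = 0.450980
t(2,1) = 2.8 - 2.190·0.450980 = 1.812
Σt over all 3·6 pixels = 70162/2125 ≈ 33.0174118
V = pitch²·Σt = 0.72²·70162/2125 = 17.116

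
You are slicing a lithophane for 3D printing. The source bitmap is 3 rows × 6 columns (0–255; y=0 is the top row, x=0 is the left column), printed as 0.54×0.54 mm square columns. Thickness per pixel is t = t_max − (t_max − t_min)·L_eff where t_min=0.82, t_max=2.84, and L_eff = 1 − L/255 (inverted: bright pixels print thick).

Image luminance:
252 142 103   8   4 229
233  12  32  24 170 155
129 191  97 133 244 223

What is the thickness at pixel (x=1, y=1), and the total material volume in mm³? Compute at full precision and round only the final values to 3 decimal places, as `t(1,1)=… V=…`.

span = t_max - t_min = 2.84 - 0.82 = 2.020
L(1,1) = 12, L_eff = 1 - 12/255 = 0.952941 (inverted)
t(1,1) = 2.84 - 2.020·0.952941 = 0.915
Σt over all 3·6 pixels = 428671/12750 ≈ 33.6212549
V = pitch²·Σt = 0.54²·428671/12750 = 9.804

t(1,1)=0.915 V=9.804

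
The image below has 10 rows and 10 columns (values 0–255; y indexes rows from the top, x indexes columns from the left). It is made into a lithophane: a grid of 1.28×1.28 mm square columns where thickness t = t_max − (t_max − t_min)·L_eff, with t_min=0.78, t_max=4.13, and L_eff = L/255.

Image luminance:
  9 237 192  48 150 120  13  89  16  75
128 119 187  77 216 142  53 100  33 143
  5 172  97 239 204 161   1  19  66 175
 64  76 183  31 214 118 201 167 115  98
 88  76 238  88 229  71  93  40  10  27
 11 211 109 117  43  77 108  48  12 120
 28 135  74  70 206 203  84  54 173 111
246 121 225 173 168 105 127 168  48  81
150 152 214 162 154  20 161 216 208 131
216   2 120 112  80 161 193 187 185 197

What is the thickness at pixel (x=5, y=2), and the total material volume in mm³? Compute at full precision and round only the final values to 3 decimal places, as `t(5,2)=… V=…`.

t(5,2)=2.015 V=418.585

span = t_max - t_min = 4.13 - 0.78 = 3.350
L(5,2) = 161, L_eff = 161/255 = 0.631373
t(5,2) = 4.13 - 3.350·0.631373 = 2.015
Σt over all 10·10 pixels = 130297/510 ≈ 255.4843137
V = pitch²·Σt = 1.28²·130297/510 = 418.585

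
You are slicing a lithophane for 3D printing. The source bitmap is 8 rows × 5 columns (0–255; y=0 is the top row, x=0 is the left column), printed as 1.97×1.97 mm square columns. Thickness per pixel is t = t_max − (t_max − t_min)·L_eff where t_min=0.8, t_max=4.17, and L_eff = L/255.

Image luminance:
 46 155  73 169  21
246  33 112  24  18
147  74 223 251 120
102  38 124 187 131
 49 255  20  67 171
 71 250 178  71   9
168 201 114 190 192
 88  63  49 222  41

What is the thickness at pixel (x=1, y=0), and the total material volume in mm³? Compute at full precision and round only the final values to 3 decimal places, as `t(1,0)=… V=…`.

span = t_max - t_min = 4.17 - 0.8 = 3.370
L(1,0) = 155, L_eff = 155/255 = 0.607843
t(1,0) = 4.17 - 3.370·0.607843 = 2.122
Σt over all 8·5 pixels = 2648269/25500 ≈ 103.8536863
V = pitch²·Σt = 1.97²·2648269/25500 = 403.046

t(1,0)=2.122 V=403.046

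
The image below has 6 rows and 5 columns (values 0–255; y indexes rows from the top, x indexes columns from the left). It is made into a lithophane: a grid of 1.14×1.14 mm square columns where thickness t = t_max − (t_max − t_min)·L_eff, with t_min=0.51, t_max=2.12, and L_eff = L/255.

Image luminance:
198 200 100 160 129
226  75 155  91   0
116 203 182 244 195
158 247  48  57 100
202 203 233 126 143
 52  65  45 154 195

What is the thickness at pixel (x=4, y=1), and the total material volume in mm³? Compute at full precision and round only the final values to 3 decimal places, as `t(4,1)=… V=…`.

span = t_max - t_min = 2.12 - 0.51 = 1.610
L(4,1) = 0, L_eff = 0/255 = 0.000000
t(4,1) = 2.12 - 1.610·0.000000 = 2.120
Σt over all 6·5 pixels = 154863/4250 ≈ 36.4383529
V = pitch²·Σt = 1.14²·154863/4250 = 47.355

t(4,1)=2.120 V=47.355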